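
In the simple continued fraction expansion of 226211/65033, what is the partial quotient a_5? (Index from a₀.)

3

226211 = 3·65033 + 31112   →  a_0 = 3
65033 = 2·31112 + 2809   →  a_1 = 2
31112 = 11·2809 + 213   →  a_2 = 11
2809 = 13·213 + 40   →  a_3 = 13
213 = 5·40 + 13   →  a_4 = 5
40 = 3·13 + 1   →  a_5 = 3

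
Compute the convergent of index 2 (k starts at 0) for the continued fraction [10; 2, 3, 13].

Using pₖ = aₖpₖ₋₁ + pₖ₋₂, qₖ = aₖqₖ₋₁ + qₖ₋₂ (with p₋₁=1, p₋₂=0, q₋₁=0, q₋₂=1):
  k=0: a=10, p=10, q=1
  k=1: a=2, p=21, q=2
  k=2: a=3, p=73, q=7

73/7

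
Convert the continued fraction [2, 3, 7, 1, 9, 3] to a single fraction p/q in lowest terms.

Fold from the inside: start with 3/1.
  9 + 1/3 = 28/3
  1 + 3/28 = 31/28
  7 + 28/31 = 245/31
  3 + 31/245 = 766/245
  2 + 245/766 = 1777/766

1777/766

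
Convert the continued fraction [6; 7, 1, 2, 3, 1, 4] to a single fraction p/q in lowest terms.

Fold from the inside: start with 4/1.
  1 + 1/4 = 5/4
  3 + 4/5 = 19/5
  2 + 5/19 = 43/19
  1 + 19/43 = 62/43
  7 + 43/62 = 477/62
  6 + 62/477 = 2924/477

2924/477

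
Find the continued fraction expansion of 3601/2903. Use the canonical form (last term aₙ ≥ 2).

[1; 4, 6, 3, 2, 7, 2]

3601 = 1×2903 + 698
2903 = 4×698 + 111
698 = 6×111 + 32
111 = 3×32 + 15
32 = 2×15 + 2
15 = 7×2 + 1
2 = 2×1 + 0  (stop)
So 3601/2903 = [1; 4, 6, 3, 2, 7, 2].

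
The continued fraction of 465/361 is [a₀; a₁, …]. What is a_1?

465 = 1·361 + 104   →  a_0 = 1
361 = 3·104 + 49   →  a_1 = 3

3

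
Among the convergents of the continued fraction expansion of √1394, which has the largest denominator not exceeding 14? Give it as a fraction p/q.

√1394 = [37; 2, 1, 36, 1, 2, 74, …] (period length 6).
Convergents:
  p_0/q_0 = 37/1
  p_1/q_1 = 75/2
  p_2/q_2 = 112/3
  p_3/q_3 = 4107/110
q_2 = 3 ≤ 14 < 110 = q_3, so the answer is 112/3.

112/3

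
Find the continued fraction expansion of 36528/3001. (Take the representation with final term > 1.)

36528 = 12·3001 + 516
3001 = 5·516 + 421
516 = 1·421 + 95
421 = 4·95 + 41
95 = 2·41 + 13
41 = 3·13 + 2
13 = 6·2 + 1
2 = 2·1 + 0  (stop)
So 36528/3001 = [12; 5, 1, 4, 2, 3, 6, 2].

[12; 5, 1, 4, 2, 3, 6, 2]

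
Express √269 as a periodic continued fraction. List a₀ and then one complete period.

a₀ = ⌊√269⌋ = 16.
With m₀=0, d₀=1 and mₖ₊₁ = dₖaₖ − mₖ, dₖ₊₁ = (n − mₖ₊₁²)/dₖ, aₖ₊₁ = ⌊(a₀+mₖ₊₁)/dₖ₊₁⌋:
  k=1: m=16, d=13, a=2
  k=2: m=10, d=13, a=2
  k=3: m=16, d=1, a=32
d=1 and a=2a₀=32 at k=3, so the next step gives (m, d) = (16, 13) again — its k=1 value — and the period has length 3.

[16; 2, 2, 32]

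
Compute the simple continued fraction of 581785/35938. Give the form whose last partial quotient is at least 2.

581785 = 16×35938 + 6777
35938 = 5×6777 + 2053
6777 = 3×2053 + 618
2053 = 3×618 + 199
618 = 3×199 + 21
199 = 9×21 + 10
21 = 2×10 + 1
10 = 10×1 + 0  (stop)
So 581785/35938 = [16; 5, 3, 3, 3, 9, 2, 10].

[16; 5, 3, 3, 3, 9, 2, 10]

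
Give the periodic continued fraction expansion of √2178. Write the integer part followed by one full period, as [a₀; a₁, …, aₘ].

a₀ = ⌊√2178⌋ = 46.
With m₀=0, d₀=1 and mₖ₊₁ = dₖaₖ − mₖ, dₖ₊₁ = (n − mₖ₊₁²)/dₖ, aₖ₊₁ = ⌊(a₀+mₖ₊₁)/dₖ₊₁⌋:
  k=1: m=46, d=62, a=1
  k=2: m=16, d=31, a=2
  k=3: m=46, d=2, a=46
  k=4: m=46, d=31, a=2
  k=5: m=16, d=62, a=1
  k=6: m=46, d=1, a=92
d=1 and a=2a₀=92 at k=6, so the next step gives (m, d) = (46, 62) again — its k=1 value — and the period has length 6.

[46; 1, 2, 46, 2, 1, 92]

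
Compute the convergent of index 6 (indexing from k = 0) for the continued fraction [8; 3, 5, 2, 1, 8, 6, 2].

Using pₖ = aₖpₖ₋₁ + pₖ₋₂, qₖ = aₖqₖ₋₁ + qₖ₋₂ (with p₋₁=1, p₋₂=0, q₋₁=0, q₋₂=1):
  k=0: a=8, p=8, q=1
  k=1: a=3, p=25, q=3
  k=2: a=5, p=133, q=16
  k=3: a=2, p=291, q=35
  k=4: a=1, p=424, q=51
  k=5: a=8, p=3683, q=443
  k=6: a=6, p=22522, q=2709

22522/2709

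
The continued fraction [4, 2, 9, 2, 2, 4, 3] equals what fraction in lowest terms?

Using pₖ = aₖpₖ₋₁ + pₖ₋₂ and qₖ = aₖqₖ₋₁ + qₖ₋₂:
  k=0: a=4, p=4, q=1
  k=1: a=2, p=9, q=2
  k=2: a=9, p=85, q=19
  k=3: a=2, p=179, q=40
  k=4: a=2, p=443, q=99
  k=5: a=4, p=1951, q=436
  k=6: a=3, p=6296, q=1407

6296/1407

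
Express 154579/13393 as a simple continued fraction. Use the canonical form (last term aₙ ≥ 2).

154579 = 11*13393 + 7256
13393 = 1*7256 + 6137
7256 = 1*6137 + 1119
6137 = 5*1119 + 542
1119 = 2*542 + 35
542 = 15*35 + 17
35 = 2*17 + 1
17 = 17*1 + 0  (stop)
So 154579/13393 = [11; 1, 1, 5, 2, 15, 2, 17].

[11; 1, 1, 5, 2, 15, 2, 17]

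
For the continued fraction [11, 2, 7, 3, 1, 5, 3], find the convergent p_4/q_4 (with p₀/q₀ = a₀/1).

Using pₖ = aₖpₖ₋₁ + pₖ₋₂, qₖ = aₖqₖ₋₁ + qₖ₋₂ (with p₋₁=1, p₋₂=0, q₋₁=0, q₋₂=1):
  k=0: a=11, p=11, q=1
  k=1: a=2, p=23, q=2
  k=2: a=7, p=172, q=15
  k=3: a=3, p=539, q=47
  k=4: a=1, p=711, q=62

711/62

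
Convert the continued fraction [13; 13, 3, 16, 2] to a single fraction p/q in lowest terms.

17599/1346

Using pₖ = aₖpₖ₋₁ + pₖ₋₂ and qₖ = aₖqₖ₋₁ + qₖ₋₂:
  k=0: a=13, p=13, q=1
  k=1: a=13, p=170, q=13
  k=2: a=3, p=523, q=40
  k=3: a=16, p=8538, q=653
  k=4: a=2, p=17599, q=1346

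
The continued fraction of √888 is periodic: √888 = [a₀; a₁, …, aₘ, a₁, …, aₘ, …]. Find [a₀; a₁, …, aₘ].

[29; 1, 3, 1, 58]

a₀ = ⌊√888⌋ = 29.
With m₀=0, d₀=1 and mₖ₊₁ = dₖaₖ − mₖ, dₖ₊₁ = (n − mₖ₊₁²)/dₖ, aₖ₊₁ = ⌊(a₀+mₖ₊₁)/dₖ₊₁⌋:
  k=1: m=29, d=47, a=1
  k=2: m=18, d=12, a=3
  k=3: m=18, d=47, a=1
  k=4: m=29, d=1, a=58
d=1 and a=2a₀=58 at k=4, so the next step gives (m, d) = (29, 47) again — its k=1 value — and the period has length 4.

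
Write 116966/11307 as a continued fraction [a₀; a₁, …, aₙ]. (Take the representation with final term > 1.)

[10; 2, 1, 9, 4, 2, 3, 12]

116966 = 10*11307 + 3896
11307 = 2*3896 + 3515
3896 = 1*3515 + 381
3515 = 9*381 + 86
381 = 4*86 + 37
86 = 2*37 + 12
37 = 3*12 + 1
12 = 12*1 + 0  (stop)
So 116966/11307 = [10; 2, 1, 9, 4, 2, 3, 12].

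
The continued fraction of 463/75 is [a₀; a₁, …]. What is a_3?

463 = 6·75 + 13   →  a_0 = 6
75 = 5·13 + 10   →  a_1 = 5
13 = 1·10 + 3   →  a_2 = 1
10 = 3·3 + 1   →  a_3 = 3

3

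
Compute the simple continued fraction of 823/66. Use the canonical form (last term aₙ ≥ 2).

[12; 2, 7, 1, 3]

823 = 12×66 + 31
66 = 2×31 + 4
31 = 7×4 + 3
4 = 1×3 + 1
3 = 3×1 + 0  (stop)
So 823/66 = [12; 2, 7, 1, 3].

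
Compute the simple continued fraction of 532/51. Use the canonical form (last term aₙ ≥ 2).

[10; 2, 3, 7]

532 = 10*51 + 22
51 = 2*22 + 7
22 = 3*7 + 1
7 = 7*1 + 0  (stop)
So 532/51 = [10; 2, 3, 7].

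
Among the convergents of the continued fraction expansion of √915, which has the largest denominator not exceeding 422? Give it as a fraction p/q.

7290/241

√915 = [30; 4, 60, …] (period length 2).
Convergents:
  p_0/q_0 = 30/1
  p_1/q_1 = 121/4
  p_2/q_2 = 7290/241
  p_3/q_3 = 29281/968
q_2 = 241 ≤ 422 < 968 = q_3, so the answer is 7290/241.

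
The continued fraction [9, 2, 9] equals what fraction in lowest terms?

180/19

Fold from the inside: start with 9/1.
  2 + 1/9 = 19/9
  9 + 9/19 = 180/19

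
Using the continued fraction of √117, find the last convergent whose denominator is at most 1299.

√117 = [10; 1, 4, 2, 4, 1, 20, …] (period length 6).
Convergents:
  p_0/q_0 = 10/1
  p_1/q_1 = 11/1
  p_2/q_2 = 54/5
  p_3/q_3 = 119/11
  p_4/q_4 = 530/49
  p_5/q_5 = 649/60
  p_6/q_6 = 13510/1249
  p_7/q_7 = 14159/1309
q_6 = 1249 ≤ 1299 < 1309 = q_7, so the answer is 13510/1249.

13510/1249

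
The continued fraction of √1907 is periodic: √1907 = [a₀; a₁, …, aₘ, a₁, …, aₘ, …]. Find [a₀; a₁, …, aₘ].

a₀ = ⌊√1907⌋ = 43.
With m₀=0, d₀=1 and mₖ₊₁ = dₖaₖ − mₖ, dₖ₊₁ = (n − mₖ₊₁²)/dₖ, aₖ₊₁ = ⌊(a₀+mₖ₊₁)/dₖ₊₁⌋:
  k=1: m=43, d=58, a=1
  k=2: m=15, d=29, a=2
  k=3: m=43, d=2, a=43
  k=4: m=43, d=29, a=2
  k=5: m=15, d=58, a=1
  k=6: m=43, d=1, a=86
d=1 and a=2a₀=86 at k=6, so the next step gives (m, d) = (43, 58) again — its k=1 value — and the period has length 6.

[43; 1, 2, 43, 2, 1, 86]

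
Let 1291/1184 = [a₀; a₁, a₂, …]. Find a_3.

1291 = 1·1184 + 107   →  a_0 = 1
1184 = 11·107 + 7   →  a_1 = 11
107 = 15·7 + 2   →  a_2 = 15
7 = 3·2 + 1   →  a_3 = 3

3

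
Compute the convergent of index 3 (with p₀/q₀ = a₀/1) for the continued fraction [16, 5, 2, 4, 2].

793/49

Using pₖ = aₖpₖ₋₁ + pₖ₋₂, qₖ = aₖqₖ₋₁ + qₖ₋₂ (with p₋₁=1, p₋₂=0, q₋₁=0, q₋₂=1):
  k=0: a=16, p=16, q=1
  k=1: a=5, p=81, q=5
  k=2: a=2, p=178, q=11
  k=3: a=4, p=793, q=49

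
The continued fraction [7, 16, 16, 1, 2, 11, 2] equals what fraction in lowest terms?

134289/19015

Fold from the inside: start with 2/1.
  11 + 1/2 = 23/2
  2 + 2/23 = 48/23
  1 + 23/48 = 71/48
  16 + 48/71 = 1184/71
  16 + 71/1184 = 19015/1184
  7 + 1184/19015 = 134289/19015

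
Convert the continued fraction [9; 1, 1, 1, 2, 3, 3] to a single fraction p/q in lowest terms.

Fold from the inside: start with 3/1.
  3 + 1/3 = 10/3
  2 + 3/10 = 23/10
  1 + 10/23 = 33/23
  1 + 23/33 = 56/33
  1 + 33/56 = 89/56
  9 + 56/89 = 857/89

857/89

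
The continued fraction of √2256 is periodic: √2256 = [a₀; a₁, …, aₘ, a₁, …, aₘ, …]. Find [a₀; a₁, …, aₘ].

[47; 2, 94]

a₀ = ⌊√2256⌋ = 47.
With m₀=0, d₀=1 and mₖ₊₁ = dₖaₖ − mₖ, dₖ₊₁ = (n − mₖ₊₁²)/dₖ, aₖ₊₁ = ⌊(a₀+mₖ₊₁)/dₖ₊₁⌋:
  k=1: m=47, d=47, a=2
  k=2: m=47, d=1, a=94
d=1 and a=2a₀=94 at k=2, so the next step gives (m, d) = (47, 47) again — its k=1 value — and the period has length 2.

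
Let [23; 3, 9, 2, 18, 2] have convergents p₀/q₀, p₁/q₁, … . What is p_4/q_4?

25421/1090

Using pₖ = aₖpₖ₋₁ + pₖ₋₂, qₖ = aₖqₖ₋₁ + qₖ₋₂ (with p₋₁=1, p₋₂=0, q₋₁=0, q₋₂=1):
  k=0: a=23, p=23, q=1
  k=1: a=3, p=70, q=3
  k=2: a=9, p=653, q=28
  k=3: a=2, p=1376, q=59
  k=4: a=18, p=25421, q=1090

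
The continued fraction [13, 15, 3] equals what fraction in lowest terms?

601/46

Using pₖ = aₖpₖ₋₁ + pₖ₋₂ and qₖ = aₖqₖ₋₁ + qₖ₋₂:
  k=0: a=13, p=13, q=1
  k=1: a=15, p=196, q=15
  k=2: a=3, p=601, q=46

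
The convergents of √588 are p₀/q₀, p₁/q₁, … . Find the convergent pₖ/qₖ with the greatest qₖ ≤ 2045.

18817/776

√588 = [24; 4, 48, …] (period length 2).
Convergents:
  p_0/q_0 = 24/1
  p_1/q_1 = 97/4
  p_2/q_2 = 4680/193
  p_3/q_3 = 18817/776
  p_4/q_4 = 907896/37441
q_3 = 776 ≤ 2045 < 37441 = q_4, so the answer is 18817/776.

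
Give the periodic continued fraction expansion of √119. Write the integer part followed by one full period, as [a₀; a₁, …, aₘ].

[10; 1, 9, 1, 20]

a₀ = ⌊√119⌋ = 10.
With m₀=0, d₀=1 and mₖ₊₁ = dₖaₖ − mₖ, dₖ₊₁ = (n − mₖ₊₁²)/dₖ, aₖ₊₁ = ⌊(a₀+mₖ₊₁)/dₖ₊₁⌋:
  k=1: m=10, d=19, a=1
  k=2: m=9, d=2, a=9
  k=3: m=9, d=19, a=1
  k=4: m=10, d=1, a=20
d=1 and a=2a₀=20 at k=4, so the next step gives (m, d) = (10, 19) again — its k=1 value — and the period has length 4.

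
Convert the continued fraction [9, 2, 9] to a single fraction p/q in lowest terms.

180/19

Using pₖ = aₖpₖ₋₁ + pₖ₋₂ and qₖ = aₖqₖ₋₁ + qₖ₋₂:
  k=0: a=9, p=9, q=1
  k=1: a=2, p=19, q=2
  k=2: a=9, p=180, q=19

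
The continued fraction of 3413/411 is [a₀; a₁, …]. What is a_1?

3

3413 = 8·411 + 125   →  a_0 = 8
411 = 3·125 + 36   →  a_1 = 3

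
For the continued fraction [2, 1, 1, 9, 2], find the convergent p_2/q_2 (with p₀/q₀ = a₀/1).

5/2

Using pₖ = aₖpₖ₋₁ + pₖ₋₂, qₖ = aₖqₖ₋₁ + qₖ₋₂ (with p₋₁=1, p₋₂=0, q₋₁=0, q₋₂=1):
  k=0: a=2, p=2, q=1
  k=1: a=1, p=3, q=1
  k=2: a=1, p=5, q=2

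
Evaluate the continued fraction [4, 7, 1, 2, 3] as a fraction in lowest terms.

Fold from the inside: start with 3/1.
  2 + 1/3 = 7/3
  1 + 3/7 = 10/7
  7 + 7/10 = 77/10
  4 + 10/77 = 318/77

318/77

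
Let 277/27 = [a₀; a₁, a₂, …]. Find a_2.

1

277 = 10·27 + 7   →  a_0 = 10
27 = 3·7 + 6   →  a_1 = 3
7 = 1·6 + 1   →  a_2 = 1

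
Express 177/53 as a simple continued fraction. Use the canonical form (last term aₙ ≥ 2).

177 = 3·53 + 18
53 = 2·18 + 17
18 = 1·17 + 1
17 = 17·1 + 0  (stop)
So 177/53 = [3; 2, 1, 17].

[3; 2, 1, 17]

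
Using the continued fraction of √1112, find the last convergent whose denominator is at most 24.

767/23

√1112 = [33; 2, 1, 7, 1, 2, 66, …] (period length 6).
Convergents:
  p_0/q_0 = 33/1
  p_1/q_1 = 67/2
  p_2/q_2 = 100/3
  p_3/q_3 = 767/23
  p_4/q_4 = 867/26
q_3 = 23 ≤ 24 < 26 = q_4, so the answer is 767/23.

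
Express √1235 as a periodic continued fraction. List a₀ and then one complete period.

a₀ = ⌊√1235⌋ = 35.
With m₀=0, d₀=1 and mₖ₊₁ = dₖaₖ − mₖ, dₖ₊₁ = (n − mₖ₊₁²)/dₖ, aₖ₊₁ = ⌊(a₀+mₖ₊₁)/dₖ₊₁⌋:
  k=1: m=35, d=10, a=7
  k=2: m=35, d=1, a=70
d=1 and a=2a₀=70 at k=2, so the next step gives (m, d) = (35, 10) again — its k=1 value — and the period has length 2.

[35; 7, 70]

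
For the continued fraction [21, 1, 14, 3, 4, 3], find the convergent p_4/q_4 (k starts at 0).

4365/199

Using pₖ = aₖpₖ₋₁ + pₖ₋₂, qₖ = aₖqₖ₋₁ + qₖ₋₂ (with p₋₁=1, p₋₂=0, q₋₁=0, q₋₂=1):
  k=0: a=21, p=21, q=1
  k=1: a=1, p=22, q=1
  k=2: a=14, p=329, q=15
  k=3: a=3, p=1009, q=46
  k=4: a=4, p=4365, q=199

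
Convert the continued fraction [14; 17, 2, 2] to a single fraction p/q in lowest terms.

Fold from the inside: start with 2/1.
  2 + 1/2 = 5/2
  17 + 2/5 = 87/5
  14 + 5/87 = 1223/87

1223/87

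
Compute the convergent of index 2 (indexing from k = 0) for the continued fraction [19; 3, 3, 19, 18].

Using pₖ = aₖpₖ₋₁ + pₖ₋₂, qₖ = aₖqₖ₋₁ + qₖ₋₂ (with p₋₁=1, p₋₂=0, q₋₁=0, q₋₂=1):
  k=0: a=19, p=19, q=1
  k=1: a=3, p=58, q=3
  k=2: a=3, p=193, q=10

193/10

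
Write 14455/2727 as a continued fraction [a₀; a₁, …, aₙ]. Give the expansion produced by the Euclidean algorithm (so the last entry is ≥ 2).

[5; 3, 3, 14, 19]

14455 = 5·2727 + 820
2727 = 3·820 + 267
820 = 3·267 + 19
267 = 14·19 + 1
19 = 19·1 + 0  (stop)
So 14455/2727 = [5; 3, 3, 14, 19].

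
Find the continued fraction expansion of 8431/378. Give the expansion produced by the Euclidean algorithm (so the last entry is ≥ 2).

8431 = 22×378 + 115
378 = 3×115 + 33
115 = 3×33 + 16
33 = 2×16 + 1
16 = 16×1 + 0  (stop)
So 8431/378 = [22; 3, 3, 2, 16].

[22; 3, 3, 2, 16]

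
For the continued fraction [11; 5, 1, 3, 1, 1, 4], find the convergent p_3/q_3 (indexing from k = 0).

257/23

Using pₖ = aₖpₖ₋₁ + pₖ₋₂, qₖ = aₖqₖ₋₁ + qₖ₋₂ (with p₋₁=1, p₋₂=0, q₋₁=0, q₋₂=1):
  k=0: a=11, p=11, q=1
  k=1: a=5, p=56, q=5
  k=2: a=1, p=67, q=6
  k=3: a=3, p=257, q=23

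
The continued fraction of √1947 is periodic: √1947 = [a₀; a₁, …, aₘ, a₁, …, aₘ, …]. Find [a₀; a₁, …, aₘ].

[44; 8, 88]

a₀ = ⌊√1947⌋ = 44.
With m₀=0, d₀=1 and mₖ₊₁ = dₖaₖ − mₖ, dₖ₊₁ = (n − mₖ₊₁²)/dₖ, aₖ₊₁ = ⌊(a₀+mₖ₊₁)/dₖ₊₁⌋:
  k=1: m=44, d=11, a=8
  k=2: m=44, d=1, a=88
d=1 and a=2a₀=88 at k=2, so the next step gives (m, d) = (44, 11) again — its k=1 value — and the period has length 2.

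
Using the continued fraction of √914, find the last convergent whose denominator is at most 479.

5593/185

√914 = [30; 4, 3, 3, 4, 60, …] (period length 5).
Convergents:
  p_0/q_0 = 30/1
  p_1/q_1 = 121/4
  p_2/q_2 = 393/13
  p_3/q_3 = 1300/43
  p_4/q_4 = 5593/185
  p_5/q_5 = 336880/11143
q_4 = 185 ≤ 479 < 11143 = q_5, so the answer is 5593/185.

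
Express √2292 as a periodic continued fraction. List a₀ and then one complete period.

a₀ = ⌊√2292⌋ = 47.
With m₀=0, d₀=1 and mₖ₊₁ = dₖaₖ − mₖ, dₖ₊₁ = (n − mₖ₊₁²)/dₖ, aₖ₊₁ = ⌊(a₀+mₖ₊₁)/dₖ₊₁⌋:
  k=1: m=47, d=83, a=1
  k=2: m=36, d=12, a=6
  k=3: m=36, d=83, a=1
  k=4: m=47, d=1, a=94
d=1 and a=2a₀=94 at k=4, so the next step gives (m, d) = (47, 83) again — its k=1 value — and the period has length 4.

[47; 1, 6, 1, 94]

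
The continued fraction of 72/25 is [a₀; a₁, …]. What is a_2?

72 = 2·25 + 22   →  a_0 = 2
25 = 1·22 + 3   →  a_1 = 1
22 = 7·3 + 1   →  a_2 = 7

7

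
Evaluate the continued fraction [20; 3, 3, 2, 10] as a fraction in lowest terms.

4873/240

Using pₖ = aₖpₖ₋₁ + pₖ₋₂ and qₖ = aₖqₖ₋₁ + qₖ₋₂:
  k=0: a=20, p=20, q=1
  k=1: a=3, p=61, q=3
  k=2: a=3, p=203, q=10
  k=3: a=2, p=467, q=23
  k=4: a=10, p=4873, q=240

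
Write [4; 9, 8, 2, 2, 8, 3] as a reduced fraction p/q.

41261/10040

Fold from the inside: start with 3/1.
  8 + 1/3 = 25/3
  2 + 3/25 = 53/25
  2 + 25/53 = 131/53
  8 + 53/131 = 1101/131
  9 + 131/1101 = 10040/1101
  4 + 1101/10040 = 41261/10040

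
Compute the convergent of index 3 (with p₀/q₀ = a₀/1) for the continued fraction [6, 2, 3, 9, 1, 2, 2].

Using pₖ = aₖpₖ₋₁ + pₖ₋₂, qₖ = aₖqₖ₋₁ + qₖ₋₂ (with p₋₁=1, p₋₂=0, q₋₁=0, q₋₂=1):
  k=0: a=6, p=6, q=1
  k=1: a=2, p=13, q=2
  k=2: a=3, p=45, q=7
  k=3: a=9, p=418, q=65

418/65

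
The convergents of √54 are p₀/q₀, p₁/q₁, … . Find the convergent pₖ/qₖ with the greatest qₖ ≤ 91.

√54 = [7; 2, 1, 6, 1, 2, 14, …] (period length 6).
Convergents:
  p_0/q_0 = 7/1
  p_1/q_1 = 15/2
  p_2/q_2 = 22/3
  p_3/q_3 = 147/20
  p_4/q_4 = 169/23
  p_5/q_5 = 485/66
  p_6/q_6 = 6959/947
q_5 = 66 ≤ 91 < 947 = q_6, so the answer is 485/66.

485/66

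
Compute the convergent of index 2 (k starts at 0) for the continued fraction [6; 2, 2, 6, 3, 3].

32/5

Using pₖ = aₖpₖ₋₁ + pₖ₋₂, qₖ = aₖqₖ₋₁ + qₖ₋₂ (with p₋₁=1, p₋₂=0, q₋₁=0, q₋₂=1):
  k=0: a=6, p=6, q=1
  k=1: a=2, p=13, q=2
  k=2: a=2, p=32, q=5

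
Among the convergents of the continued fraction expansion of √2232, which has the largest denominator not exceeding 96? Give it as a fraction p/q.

√2232 = [47; 4, 10, 4, 94, …] (period length 4).
Convergents:
  p_0/q_0 = 47/1
  p_1/q_1 = 189/4
  p_2/q_2 = 1937/41
  p_3/q_3 = 7937/168
q_2 = 41 ≤ 96 < 168 = q_3, so the answer is 1937/41.

1937/41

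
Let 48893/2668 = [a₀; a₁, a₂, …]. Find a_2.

14

48893 = 18·2668 + 869   →  a_0 = 18
2668 = 3·869 + 61   →  a_1 = 3
869 = 14·61 + 15   →  a_2 = 14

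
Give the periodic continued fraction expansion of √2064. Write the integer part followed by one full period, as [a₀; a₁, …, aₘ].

a₀ = ⌊√2064⌋ = 45.
With m₀=0, d₀=1 and mₖ₊₁ = dₖaₖ − mₖ, dₖ₊₁ = (n − mₖ₊₁²)/dₖ, aₖ₊₁ = ⌊(a₀+mₖ₊₁)/dₖ₊₁⌋:
  k=1: m=45, d=39, a=2
  k=2: m=33, d=25, a=3
  k=3: m=42, d=12, a=7
  k=4: m=42, d=25, a=3
  k=5: m=33, d=39, a=2
  k=6: m=45, d=1, a=90
d=1 and a=2a₀=90 at k=6, so the next step gives (m, d) = (45, 39) again — its k=1 value — and the period has length 6.

[45; 2, 3, 7, 3, 2, 90]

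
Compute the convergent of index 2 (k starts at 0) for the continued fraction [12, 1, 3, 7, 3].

51/4

Using pₖ = aₖpₖ₋₁ + pₖ₋₂, qₖ = aₖqₖ₋₁ + qₖ₋₂ (with p₋₁=1, p₋₂=0, q₋₁=0, q₋₂=1):
  k=0: a=12, p=12, q=1
  k=1: a=1, p=13, q=1
  k=2: a=3, p=51, q=4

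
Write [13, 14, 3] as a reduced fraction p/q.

562/43

Using pₖ = aₖpₖ₋₁ + pₖ₋₂ and qₖ = aₖqₖ₋₁ + qₖ₋₂:
  k=0: a=13, p=13, q=1
  k=1: a=14, p=183, q=14
  k=2: a=3, p=562, q=43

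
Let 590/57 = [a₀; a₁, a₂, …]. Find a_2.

590 = 10·57 + 20   →  a_0 = 10
57 = 2·20 + 17   →  a_1 = 2
20 = 1·17 + 3   →  a_2 = 1

1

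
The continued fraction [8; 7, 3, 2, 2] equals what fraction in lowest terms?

Fold from the inside: start with 2/1.
  2 + 1/2 = 5/2
  3 + 2/5 = 17/5
  7 + 5/17 = 124/17
  8 + 17/124 = 1009/124

1009/124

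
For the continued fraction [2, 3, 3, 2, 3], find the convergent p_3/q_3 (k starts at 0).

Using pₖ = aₖpₖ₋₁ + pₖ₋₂, qₖ = aₖqₖ₋₁ + qₖ₋₂ (with p₋₁=1, p₋₂=0, q₋₁=0, q₋₂=1):
  k=0: a=2, p=2, q=1
  k=1: a=3, p=7, q=3
  k=2: a=3, p=23, q=10
  k=3: a=2, p=53, q=23

53/23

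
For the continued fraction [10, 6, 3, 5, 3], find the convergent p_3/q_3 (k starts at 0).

Using pₖ = aₖpₖ₋₁ + pₖ₋₂, qₖ = aₖqₖ₋₁ + qₖ₋₂ (with p₋₁=1, p₋₂=0, q₋₁=0, q₋₂=1):
  k=0: a=10, p=10, q=1
  k=1: a=6, p=61, q=6
  k=2: a=3, p=193, q=19
  k=3: a=5, p=1026, q=101

1026/101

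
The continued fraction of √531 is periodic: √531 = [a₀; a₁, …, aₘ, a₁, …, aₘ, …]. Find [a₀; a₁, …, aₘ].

a₀ = ⌊√531⌋ = 23.
With m₀=0, d₀=1 and mₖ₊₁ = dₖaₖ − mₖ, dₖ₊₁ = (n − mₖ₊₁²)/dₖ, aₖ₊₁ = ⌊(a₀+mₖ₊₁)/dₖ₊₁⌋:
  k=1: m=23, d=2, a=23
  k=2: m=23, d=1, a=46
d=1 and a=2a₀=46 at k=2, so the next step gives (m, d) = (23, 2) again — its k=1 value — and the period has length 2.

[23; 23, 46]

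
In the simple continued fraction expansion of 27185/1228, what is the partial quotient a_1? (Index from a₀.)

27185 = 22·1228 + 169   →  a_0 = 22
1228 = 7·169 + 45   →  a_1 = 7

7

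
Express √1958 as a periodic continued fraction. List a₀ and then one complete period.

[44; 4, 88]

a₀ = ⌊√1958⌋ = 44.
With m₀=0, d₀=1 and mₖ₊₁ = dₖaₖ − mₖ, dₖ₊₁ = (n − mₖ₊₁²)/dₖ, aₖ₊₁ = ⌊(a₀+mₖ₊₁)/dₖ₊₁⌋:
  k=1: m=44, d=22, a=4
  k=2: m=44, d=1, a=88
d=1 and a=2a₀=88 at k=2, so the next step gives (m, d) = (44, 22) again — its k=1 value — and the period has length 2.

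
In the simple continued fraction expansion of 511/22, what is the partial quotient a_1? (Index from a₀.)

4

511 = 23·22 + 5   →  a_0 = 23
22 = 4·5 + 2   →  a_1 = 4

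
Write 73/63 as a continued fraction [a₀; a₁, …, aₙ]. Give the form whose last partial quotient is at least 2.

73 = 1*63 + 10
63 = 6*10 + 3
10 = 3*3 + 1
3 = 3*1 + 0  (stop)
So 73/63 = [1; 6, 3, 3].

[1; 6, 3, 3]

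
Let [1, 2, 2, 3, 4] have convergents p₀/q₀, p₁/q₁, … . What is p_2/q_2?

Using pₖ = aₖpₖ₋₁ + pₖ₋₂, qₖ = aₖqₖ₋₁ + qₖ₋₂ (with p₋₁=1, p₋₂=0, q₋₁=0, q₋₂=1):
  k=0: a=1, p=1, q=1
  k=1: a=2, p=3, q=2
  k=2: a=2, p=7, q=5

7/5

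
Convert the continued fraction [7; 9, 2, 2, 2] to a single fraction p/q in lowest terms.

Using pₖ = aₖpₖ₋₁ + pₖ₋₂ and qₖ = aₖqₖ₋₁ + qₖ₋₂:
  k=0: a=7, p=7, q=1
  k=1: a=9, p=64, q=9
  k=2: a=2, p=135, q=19
  k=3: a=2, p=334, q=47
  k=4: a=2, p=803, q=113

803/113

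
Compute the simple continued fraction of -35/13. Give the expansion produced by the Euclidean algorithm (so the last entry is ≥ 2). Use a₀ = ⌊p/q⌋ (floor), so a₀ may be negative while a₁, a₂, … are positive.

[-3; 3, 4]

-35 = -3·13 + 4
13 = 3·4 + 1
4 = 4·1 + 0  (stop)
So -35/13 = [-3; 3, 4].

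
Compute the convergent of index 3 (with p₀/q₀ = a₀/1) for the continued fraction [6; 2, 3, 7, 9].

Using pₖ = aₖpₖ₋₁ + pₖ₋₂, qₖ = aₖqₖ₋₁ + qₖ₋₂ (with p₋₁=1, p₋₂=0, q₋₁=0, q₋₂=1):
  k=0: a=6, p=6, q=1
  k=1: a=2, p=13, q=2
  k=2: a=3, p=45, q=7
  k=3: a=7, p=328, q=51

328/51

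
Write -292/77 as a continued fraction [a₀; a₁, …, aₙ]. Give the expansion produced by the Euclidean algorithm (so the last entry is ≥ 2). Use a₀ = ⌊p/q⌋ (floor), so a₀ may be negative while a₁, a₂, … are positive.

[-4; 4, 1, 4, 3]

-292 = -4*77 + 16
77 = 4*16 + 13
16 = 1*13 + 3
13 = 4*3 + 1
3 = 3*1 + 0  (stop)
So -292/77 = [-4; 4, 1, 4, 3].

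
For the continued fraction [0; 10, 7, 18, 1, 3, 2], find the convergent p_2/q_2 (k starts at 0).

Using pₖ = aₖpₖ₋₁ + pₖ₋₂, qₖ = aₖqₖ₋₁ + qₖ₋₂ (with p₋₁=1, p₋₂=0, q₋₁=0, q₋₂=1):
  k=0: a=0, p=0, q=1
  k=1: a=10, p=1, q=10
  k=2: a=7, p=7, q=71

7/71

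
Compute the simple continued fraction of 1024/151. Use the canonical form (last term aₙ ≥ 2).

1024 = 6·151 + 118
151 = 1·118 + 33
118 = 3·33 + 19
33 = 1·19 + 14
19 = 1·14 + 5
14 = 2·5 + 4
5 = 1·4 + 1
4 = 4·1 + 0  (stop)
So 1024/151 = [6; 1, 3, 1, 1, 2, 1, 4].

[6; 1, 3, 1, 1, 2, 1, 4]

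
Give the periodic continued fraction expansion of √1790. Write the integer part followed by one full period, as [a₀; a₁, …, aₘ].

[42; 3, 4, 8, 4, 3, 84]

a₀ = ⌊√1790⌋ = 42.
With m₀=0, d₀=1 and mₖ₊₁ = dₖaₖ − mₖ, dₖ₊₁ = (n − mₖ₊₁²)/dₖ, aₖ₊₁ = ⌊(a₀+mₖ₊₁)/dₖ₊₁⌋:
  k=1: m=42, d=26, a=3
  k=2: m=36, d=19, a=4
  k=3: m=40, d=10, a=8
  k=4: m=40, d=19, a=4
  k=5: m=36, d=26, a=3
  k=6: m=42, d=1, a=84
d=1 and a=2a₀=84 at k=6, so the next step gives (m, d) = (42, 26) again — its k=1 value — and the period has length 6.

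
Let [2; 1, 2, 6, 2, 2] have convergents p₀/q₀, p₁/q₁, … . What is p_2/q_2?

8/3

Using pₖ = aₖpₖ₋₁ + pₖ₋₂, qₖ = aₖqₖ₋₁ + qₖ₋₂ (with p₋₁=1, p₋₂=0, q₋₁=0, q₋₂=1):
  k=0: a=2, p=2, q=1
  k=1: a=1, p=3, q=1
  k=2: a=2, p=8, q=3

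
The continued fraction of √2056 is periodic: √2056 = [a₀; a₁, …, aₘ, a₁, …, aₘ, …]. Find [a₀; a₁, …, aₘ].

a₀ = ⌊√2056⌋ = 45.
With m₀=0, d₀=1 and mₖ₊₁ = dₖaₖ − mₖ, dₖ₊₁ = (n − mₖ₊₁²)/dₖ, aₖ₊₁ = ⌊(a₀+mₖ₊₁)/dₖ₊₁⌋:
  k=1: m=45, d=31, a=2
  k=2: m=17, d=57, a=1
  k=3: m=40, d=8, a=10
  k=4: m=40, d=57, a=1
  k=5: m=17, d=31, a=2
  k=6: m=45, d=1, a=90
d=1 and a=2a₀=90 at k=6, so the next step gives (m, d) = (45, 31) again — its k=1 value — and the period has length 6.

[45; 2, 1, 10, 1, 2, 90]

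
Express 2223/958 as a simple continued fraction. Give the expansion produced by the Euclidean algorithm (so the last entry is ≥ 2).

2223 = 2*958 + 307
958 = 3*307 + 37
307 = 8*37 + 11
37 = 3*11 + 4
11 = 2*4 + 3
4 = 1*3 + 1
3 = 3*1 + 0  (stop)
So 2223/958 = [2; 3, 8, 3, 2, 1, 3].

[2; 3, 8, 3, 2, 1, 3]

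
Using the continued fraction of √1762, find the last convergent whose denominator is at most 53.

√1762 = [41; 1, 40, 1, 82, …] (period length 4).
Convergents:
  p_0/q_0 = 41/1
  p_1/q_1 = 42/1
  p_2/q_2 = 1721/41
  p_3/q_3 = 1763/42
  p_4/q_4 = 146287/3485
q_3 = 42 ≤ 53 < 3485 = q_4, so the answer is 1763/42.

1763/42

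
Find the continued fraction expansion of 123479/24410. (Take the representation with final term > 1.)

[5; 17, 12, 4, 1, 2, 8]

123479 = 5*24410 + 1429
24410 = 17*1429 + 117
1429 = 12*117 + 25
117 = 4*25 + 17
25 = 1*17 + 8
17 = 2*8 + 1
8 = 8*1 + 0  (stop)
So 123479/24410 = [5; 17, 12, 4, 1, 2, 8].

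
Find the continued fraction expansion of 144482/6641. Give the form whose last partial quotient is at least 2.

[21; 1, 3, 10, 16, 10]

144482 = 21*6641 + 5021
6641 = 1*5021 + 1620
5021 = 3*1620 + 161
1620 = 10*161 + 10
161 = 16*10 + 1
10 = 10*1 + 0  (stop)
So 144482/6641 = [21; 1, 3, 10, 16, 10].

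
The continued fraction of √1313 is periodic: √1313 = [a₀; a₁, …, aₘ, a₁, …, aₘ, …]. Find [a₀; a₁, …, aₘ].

a₀ = ⌊√1313⌋ = 36.
With m₀=0, d₀=1 and mₖ₊₁ = dₖaₖ − mₖ, dₖ₊₁ = (n − mₖ₊₁²)/dₖ, aₖ₊₁ = ⌊(a₀+mₖ₊₁)/dₖ₊₁⌋:
  k=1: m=36, d=17, a=4
  k=2: m=32, d=17, a=4
  k=3: m=36, d=1, a=72
d=1 and a=2a₀=72 at k=3, so the next step gives (m, d) = (36, 17) again — its k=1 value — and the period has length 3.

[36; 4, 4, 72]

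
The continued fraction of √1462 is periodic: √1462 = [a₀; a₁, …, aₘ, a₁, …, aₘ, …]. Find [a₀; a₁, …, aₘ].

a₀ = ⌊√1462⌋ = 38.
With m₀=0, d₀=1 and mₖ₊₁ = dₖaₖ − mₖ, dₖ₊₁ = (n − mₖ₊₁²)/dₖ, aₖ₊₁ = ⌊(a₀+mₖ₊₁)/dₖ₊₁⌋:
  k=1: m=38, d=18, a=4
  k=2: m=34, d=17, a=4
  k=3: m=34, d=18, a=4
  k=4: m=38, d=1, a=76
d=1 and a=2a₀=76 at k=4, so the next step gives (m, d) = (38, 18) again — its k=1 value — and the period has length 4.

[38; 4, 4, 4, 76]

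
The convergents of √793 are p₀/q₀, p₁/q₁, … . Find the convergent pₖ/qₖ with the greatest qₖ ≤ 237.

√793 = [28; 6, 4, 6, 56, …] (period length 4).
Convergents:
  p_0/q_0 = 28/1
  p_1/q_1 = 169/6
  p_2/q_2 = 704/25
  p_3/q_3 = 4393/156
  p_4/q_4 = 246712/8761
q_3 = 156 ≤ 237 < 8761 = q_4, so the answer is 4393/156.

4393/156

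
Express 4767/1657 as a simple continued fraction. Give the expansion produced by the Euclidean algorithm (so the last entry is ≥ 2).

4767 = 2×1657 + 1453
1657 = 1×1453 + 204
1453 = 7×204 + 25
204 = 8×25 + 4
25 = 6×4 + 1
4 = 4×1 + 0  (stop)
So 4767/1657 = [2; 1, 7, 8, 6, 4].

[2; 1, 7, 8, 6, 4]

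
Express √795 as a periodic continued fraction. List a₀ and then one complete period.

[28; 5, 9, 5, 56]

a₀ = ⌊√795⌋ = 28.
With m₀=0, d₀=1 and mₖ₊₁ = dₖaₖ − mₖ, dₖ₊₁ = (n − mₖ₊₁²)/dₖ, aₖ₊₁ = ⌊(a₀+mₖ₊₁)/dₖ₊₁⌋:
  k=1: m=28, d=11, a=5
  k=2: m=27, d=6, a=9
  k=3: m=27, d=11, a=5
  k=4: m=28, d=1, a=56
d=1 and a=2a₀=56 at k=4, so the next step gives (m, d) = (28, 11) again — its k=1 value — and the period has length 4.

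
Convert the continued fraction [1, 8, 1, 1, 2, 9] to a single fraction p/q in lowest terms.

451/404

Fold from the inside: start with 9/1.
  2 + 1/9 = 19/9
  1 + 9/19 = 28/19
  1 + 19/28 = 47/28
  8 + 28/47 = 404/47
  1 + 47/404 = 451/404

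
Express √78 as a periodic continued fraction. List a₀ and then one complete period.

a₀ = ⌊√78⌋ = 8.
With m₀=0, d₀=1 and mₖ₊₁ = dₖaₖ − mₖ, dₖ₊₁ = (n − mₖ₊₁²)/dₖ, aₖ₊₁ = ⌊(a₀+mₖ₊₁)/dₖ₊₁⌋:
  k=1: m=8, d=14, a=1
  k=2: m=6, d=3, a=4
  k=3: m=6, d=14, a=1
  k=4: m=8, d=1, a=16
d=1 and a=2a₀=16 at k=4, so the next step gives (m, d) = (8, 14) again — its k=1 value — and the period has length 4.

[8; 1, 4, 1, 16]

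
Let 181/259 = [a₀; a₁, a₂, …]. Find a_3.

3

181 = 0·259 + 181   →  a_0 = 0
259 = 1·181 + 78   →  a_1 = 1
181 = 2·78 + 25   →  a_2 = 2
78 = 3·25 + 3   →  a_3 = 3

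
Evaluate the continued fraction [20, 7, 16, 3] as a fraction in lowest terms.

6969/346

Fold from the inside: start with 3/1.
  16 + 1/3 = 49/3
  7 + 3/49 = 346/49
  20 + 49/346 = 6969/346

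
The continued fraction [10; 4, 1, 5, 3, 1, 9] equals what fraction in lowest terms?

12054/1181

Using pₖ = aₖpₖ₋₁ + pₖ₋₂ and qₖ = aₖqₖ₋₁ + qₖ₋₂:
  k=0: a=10, p=10, q=1
  k=1: a=4, p=41, q=4
  k=2: a=1, p=51, q=5
  k=3: a=5, p=296, q=29
  k=4: a=3, p=939, q=92
  k=5: a=1, p=1235, q=121
  k=6: a=9, p=12054, q=1181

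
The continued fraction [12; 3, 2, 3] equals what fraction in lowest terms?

Fold from the inside: start with 3/1.
  2 + 1/3 = 7/3
  3 + 3/7 = 24/7
  12 + 7/24 = 295/24

295/24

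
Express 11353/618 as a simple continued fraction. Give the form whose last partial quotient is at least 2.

[18; 2, 1, 2, 3, 7, 3]

11353 = 18×618 + 229
618 = 2×229 + 160
229 = 1×160 + 69
160 = 2×69 + 22
69 = 3×22 + 3
22 = 7×3 + 1
3 = 3×1 + 0  (stop)
So 11353/618 = [18; 2, 1, 2, 3, 7, 3].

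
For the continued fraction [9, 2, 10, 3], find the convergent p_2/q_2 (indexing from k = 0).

199/21

Using pₖ = aₖpₖ₋₁ + pₖ₋₂, qₖ = aₖqₖ₋₁ + qₖ₋₂ (with p₋₁=1, p₋₂=0, q₋₁=0, q₋₂=1):
  k=0: a=9, p=9, q=1
  k=1: a=2, p=19, q=2
  k=2: a=10, p=199, q=21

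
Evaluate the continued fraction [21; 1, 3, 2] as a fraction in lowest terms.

196/9

Using pₖ = aₖpₖ₋₁ + pₖ₋₂ and qₖ = aₖqₖ₋₁ + qₖ₋₂:
  k=0: a=21, p=21, q=1
  k=1: a=1, p=22, q=1
  k=2: a=3, p=87, q=4
  k=3: a=2, p=196, q=9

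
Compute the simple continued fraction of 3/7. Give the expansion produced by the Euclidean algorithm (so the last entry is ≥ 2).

[0; 2, 3]

3 = 0*7 + 3
7 = 2*3 + 1
3 = 3*1 + 0  (stop)
So 3/7 = [0; 2, 3].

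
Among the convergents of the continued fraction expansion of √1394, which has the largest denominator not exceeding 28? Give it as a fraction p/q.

112/3

√1394 = [37; 2, 1, 36, 1, 2, 74, …] (period length 6).
Convergents:
  p_0/q_0 = 37/1
  p_1/q_1 = 75/2
  p_2/q_2 = 112/3
  p_3/q_3 = 4107/110
q_2 = 3 ≤ 28 < 110 = q_3, so the answer is 112/3.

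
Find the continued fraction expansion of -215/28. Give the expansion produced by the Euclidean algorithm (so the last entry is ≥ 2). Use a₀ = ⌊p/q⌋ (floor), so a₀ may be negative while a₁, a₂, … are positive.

-215 = -8·28 + 9
28 = 3·9 + 1
9 = 9·1 + 0  (stop)
So -215/28 = [-8; 3, 9].

[-8; 3, 9]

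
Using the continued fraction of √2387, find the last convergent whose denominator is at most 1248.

√2387 = [48; 1, 5, 1, 96, …] (period length 4).
Convergents:
  p_0/q_0 = 48/1
  p_1/q_1 = 49/1
  p_2/q_2 = 293/6
  p_3/q_3 = 342/7
  p_4/q_4 = 33125/678
  p_5/q_5 = 33467/685
  p_6/q_6 = 200460/4103
q_5 = 685 ≤ 1248 < 4103 = q_6, so the answer is 33467/685.

33467/685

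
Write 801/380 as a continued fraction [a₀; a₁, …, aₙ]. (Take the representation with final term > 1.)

[2; 9, 3, 1, 2, 1, 2]

801 = 2·380 + 41
380 = 9·41 + 11
41 = 3·11 + 8
11 = 1·8 + 3
8 = 2·3 + 2
3 = 1·2 + 1
2 = 2·1 + 0  (stop)
So 801/380 = [2; 9, 3, 1, 2, 1, 2].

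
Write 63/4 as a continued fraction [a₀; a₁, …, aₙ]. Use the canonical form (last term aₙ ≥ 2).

63 = 15·4 + 3
4 = 1·3 + 1
3 = 3·1 + 0  (stop)
So 63/4 = [15; 1, 3].

[15; 1, 3]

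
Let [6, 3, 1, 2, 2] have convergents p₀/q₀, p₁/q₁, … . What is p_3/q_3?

Using pₖ = aₖpₖ₋₁ + pₖ₋₂, qₖ = aₖqₖ₋₁ + qₖ₋₂ (with p₋₁=1, p₋₂=0, q₋₁=0, q₋₂=1):
  k=0: a=6, p=6, q=1
  k=1: a=3, p=19, q=3
  k=2: a=1, p=25, q=4
  k=3: a=2, p=69, q=11

69/11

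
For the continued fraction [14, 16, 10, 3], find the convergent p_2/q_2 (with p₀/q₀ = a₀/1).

2264/161

Using pₖ = aₖpₖ₋₁ + pₖ₋₂, qₖ = aₖqₖ₋₁ + qₖ₋₂ (with p₋₁=1, p₋₂=0, q₋₁=0, q₋₂=1):
  k=0: a=14, p=14, q=1
  k=1: a=16, p=225, q=16
  k=2: a=10, p=2264, q=161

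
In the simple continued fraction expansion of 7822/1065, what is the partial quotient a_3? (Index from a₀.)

7822 = 7·1065 + 367   →  a_0 = 7
1065 = 2·367 + 331   →  a_1 = 2
367 = 1·331 + 36   →  a_2 = 1
331 = 9·36 + 7   →  a_3 = 9

9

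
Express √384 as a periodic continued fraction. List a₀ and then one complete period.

[19; 1, 1, 2, 9, 2, 1, 1, 38]

a₀ = ⌊√384⌋ = 19.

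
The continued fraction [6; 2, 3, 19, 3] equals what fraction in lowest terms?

2649/412

Using pₖ = aₖpₖ₋₁ + pₖ₋₂ and qₖ = aₖqₖ₋₁ + qₖ₋₂:
  k=0: a=6, p=6, q=1
  k=1: a=2, p=13, q=2
  k=2: a=3, p=45, q=7
  k=3: a=19, p=868, q=135
  k=4: a=3, p=2649, q=412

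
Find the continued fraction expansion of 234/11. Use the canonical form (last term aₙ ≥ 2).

[21; 3, 1, 2]

234 = 21·11 + 3
11 = 3·3 + 2
3 = 1·2 + 1
2 = 2·1 + 0  (stop)
So 234/11 = [21; 3, 1, 2].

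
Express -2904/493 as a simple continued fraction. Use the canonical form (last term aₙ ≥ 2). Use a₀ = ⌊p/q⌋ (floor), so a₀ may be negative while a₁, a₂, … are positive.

-2904 = -6·493 + 54
493 = 9·54 + 7
54 = 7·7 + 5
7 = 1·5 + 2
5 = 2·2 + 1
2 = 2·1 + 0  (stop)
So -2904/493 = [-6; 9, 7, 1, 2, 2].

[-6; 9, 7, 1, 2, 2]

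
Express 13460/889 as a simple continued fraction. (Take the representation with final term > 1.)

13460 = 15*889 + 125
889 = 7*125 + 14
125 = 8*14 + 13
14 = 1*13 + 1
13 = 13*1 + 0  (stop)
So 13460/889 = [15; 7, 8, 1, 13].

[15; 7, 8, 1, 13]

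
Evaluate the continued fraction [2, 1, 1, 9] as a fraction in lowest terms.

Fold from the inside: start with 9/1.
  1 + 1/9 = 10/9
  1 + 9/10 = 19/10
  2 + 10/19 = 48/19

48/19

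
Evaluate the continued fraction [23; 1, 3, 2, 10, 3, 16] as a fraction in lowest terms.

Fold from the inside: start with 16/1.
  3 + 1/16 = 49/16
  10 + 16/49 = 506/49
  2 + 49/506 = 1061/506
  3 + 506/1061 = 3689/1061
  1 + 1061/3689 = 4750/3689
  23 + 3689/4750 = 112939/4750

112939/4750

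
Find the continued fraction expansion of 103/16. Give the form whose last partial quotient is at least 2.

103 = 6·16 + 7
16 = 2·7 + 2
7 = 3·2 + 1
2 = 2·1 + 0  (stop)
So 103/16 = [6; 2, 3, 2].

[6; 2, 3, 2]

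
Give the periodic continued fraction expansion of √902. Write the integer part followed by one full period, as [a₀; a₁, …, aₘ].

a₀ = ⌊√902⌋ = 30.
With m₀=0, d₀=1 and mₖ₊₁ = dₖaₖ − mₖ, dₖ₊₁ = (n − mₖ₊₁²)/dₖ, aₖ₊₁ = ⌊(a₀+mₖ₊₁)/dₖ₊₁⌋:
  k=1: m=30, d=2, a=30
  k=2: m=30, d=1, a=60
d=1 and a=2a₀=60 at k=2, so the next step gives (m, d) = (30, 2) again — its k=1 value — and the period has length 2.

[30; 30, 60]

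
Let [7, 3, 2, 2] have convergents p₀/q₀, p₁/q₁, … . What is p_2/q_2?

Using pₖ = aₖpₖ₋₁ + pₖ₋₂, qₖ = aₖqₖ₋₁ + qₖ₋₂ (with p₋₁=1, p₋₂=0, q₋₁=0, q₋₂=1):
  k=0: a=7, p=7, q=1
  k=1: a=3, p=22, q=3
  k=2: a=2, p=51, q=7

51/7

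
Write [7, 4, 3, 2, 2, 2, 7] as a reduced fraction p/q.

Fold from the inside: start with 7/1.
  2 + 1/7 = 15/7
  2 + 7/15 = 37/15
  2 + 15/37 = 89/37
  3 + 37/89 = 304/89
  4 + 89/304 = 1305/304
  7 + 304/1305 = 9439/1305

9439/1305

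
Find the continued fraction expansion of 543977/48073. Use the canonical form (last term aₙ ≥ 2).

543977 = 11*48073 + 15174
48073 = 3*15174 + 2551
15174 = 5*2551 + 2419
2551 = 1*2419 + 132
2419 = 18*132 + 43
132 = 3*43 + 3
43 = 14*3 + 1
3 = 3*1 + 0  (stop)
So 543977/48073 = [11; 3, 5, 1, 18, 3, 14, 3].

[11; 3, 5, 1, 18, 3, 14, 3]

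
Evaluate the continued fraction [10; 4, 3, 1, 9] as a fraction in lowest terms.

1699/166

Using pₖ = aₖpₖ₋₁ + pₖ₋₂ and qₖ = aₖqₖ₋₁ + qₖ₋₂:
  k=0: a=10, p=10, q=1
  k=1: a=4, p=41, q=4
  k=2: a=3, p=133, q=13
  k=3: a=1, p=174, q=17
  k=4: a=9, p=1699, q=166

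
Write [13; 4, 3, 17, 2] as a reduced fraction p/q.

Using pₖ = aₖpₖ₋₁ + pₖ₋₂ and qₖ = aₖqₖ₋₁ + qₖ₋₂:
  k=0: a=13, p=13, q=1
  k=1: a=4, p=53, q=4
  k=2: a=3, p=172, q=13
  k=3: a=17, p=2977, q=225
  k=4: a=2, p=6126, q=463

6126/463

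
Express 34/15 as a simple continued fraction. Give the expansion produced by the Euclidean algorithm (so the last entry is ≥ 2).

34 = 2*15 + 4
15 = 3*4 + 3
4 = 1*3 + 1
3 = 3*1 + 0  (stop)
So 34/15 = [2; 3, 1, 3].

[2; 3, 1, 3]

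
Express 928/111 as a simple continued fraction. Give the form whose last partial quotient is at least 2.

928 = 8·111 + 40
111 = 2·40 + 31
40 = 1·31 + 9
31 = 3·9 + 4
9 = 2·4 + 1
4 = 4·1 + 0  (stop)
So 928/111 = [8; 2, 1, 3, 2, 4].

[8; 2, 1, 3, 2, 4]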